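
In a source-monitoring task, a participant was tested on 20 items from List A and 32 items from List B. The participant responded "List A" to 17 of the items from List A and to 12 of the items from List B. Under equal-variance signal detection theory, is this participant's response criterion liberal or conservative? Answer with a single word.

z(H) = 1.036, z(FA) = -0.319
c = −½·(z(H) + z(FA)) = -0.3585
c < 0 → liberal criterion (biased toward responding “yes”).

liberal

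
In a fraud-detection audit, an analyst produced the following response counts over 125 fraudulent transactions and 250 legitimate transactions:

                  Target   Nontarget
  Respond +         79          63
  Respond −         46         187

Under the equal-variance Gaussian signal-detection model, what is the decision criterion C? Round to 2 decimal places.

H = 79/125 = 0.6320
FA = 63/250 = 0.2520
z(H) = 0.337
z(FA) = -0.668
c = −½·[z(H) + z(FA)] = −0.5 × (0.337 + (-0.668)) = 0.1655
c > 0: the analyst has a conservative response bias.

C = 0.17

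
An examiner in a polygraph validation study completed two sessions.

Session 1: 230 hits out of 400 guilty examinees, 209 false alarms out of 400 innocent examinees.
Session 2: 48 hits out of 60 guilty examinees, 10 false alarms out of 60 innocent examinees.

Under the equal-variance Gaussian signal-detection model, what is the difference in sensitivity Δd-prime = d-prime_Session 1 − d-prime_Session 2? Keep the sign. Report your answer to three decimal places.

Session 1: z(0.5750) = 0.1891, z(0.5225) = 0.0564, d' = 0.1327
Session 2: z(0.8000) = 0.8416, z(0.1667) = -0.9673, d' = 1.8089
Δd' = d'_Session 1 − d'_Session 2 = 0.1327 − 1.8089 = -1.6762
Session 2 has the higher sensitivity.

Δd-prime = -1.676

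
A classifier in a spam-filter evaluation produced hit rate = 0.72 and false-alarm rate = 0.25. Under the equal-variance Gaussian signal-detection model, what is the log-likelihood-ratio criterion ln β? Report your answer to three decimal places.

Φ⁻¹(H) = 0.5828
Φ⁻¹(FA) = -0.6745
ln β = −½·[z(H)² − z(FA)²] = −0.5 × (0.3397 − 0.4550) = 0.05765

ln β = 0.058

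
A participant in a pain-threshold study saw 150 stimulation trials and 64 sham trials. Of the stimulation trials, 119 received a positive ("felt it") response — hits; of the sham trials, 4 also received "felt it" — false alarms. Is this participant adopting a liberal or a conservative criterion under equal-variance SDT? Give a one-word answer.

conservative

z(H) = 0.818, z(FA) = -1.534
c = −½·(z(H) + z(FA)) = 0.358
c > 0 → conservative criterion (biased toward responding “no”).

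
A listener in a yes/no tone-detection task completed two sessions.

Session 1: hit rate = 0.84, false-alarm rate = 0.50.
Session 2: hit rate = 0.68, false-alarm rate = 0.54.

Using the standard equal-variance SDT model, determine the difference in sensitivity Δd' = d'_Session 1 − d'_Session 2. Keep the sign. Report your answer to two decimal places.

Δd' = 0.63

Session 1: z(0.84) = 0.994, z(0.50) = 0.000, d' = 0.994
Session 2: z(0.68) = 0.468, z(0.54) = 0.100, d' = 0.368
Δd' = d'_Session 1 − d'_Session 2 = 0.994 − 0.368 = 0.626
Session 1 has the higher sensitivity.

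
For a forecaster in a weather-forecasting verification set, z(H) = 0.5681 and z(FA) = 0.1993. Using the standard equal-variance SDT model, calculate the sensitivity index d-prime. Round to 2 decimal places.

d' = z(H) − z(FA) = 0.5681 − 0.1993 = 0.3688

d-prime = 0.37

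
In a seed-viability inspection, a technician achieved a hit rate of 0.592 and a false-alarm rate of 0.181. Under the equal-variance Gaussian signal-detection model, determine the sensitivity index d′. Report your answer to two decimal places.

z(0.592) = 0.2327, z(0.181) = -0.9116
d' = z(H) − z(FA) = 0.2327 − (-0.9116) = 1.1443

d′ = 1.14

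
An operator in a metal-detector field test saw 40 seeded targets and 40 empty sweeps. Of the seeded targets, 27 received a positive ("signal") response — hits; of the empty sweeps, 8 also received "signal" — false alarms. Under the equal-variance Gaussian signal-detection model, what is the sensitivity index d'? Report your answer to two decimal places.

H = 27/40 = 0.6750
FA = 8/40 = 0.2000
z(H) = 0.4538
z(FA) = -0.8416
d' = z(H) − z(FA) = 0.4538 − (-0.8416) = 1.2954

d' = 1.30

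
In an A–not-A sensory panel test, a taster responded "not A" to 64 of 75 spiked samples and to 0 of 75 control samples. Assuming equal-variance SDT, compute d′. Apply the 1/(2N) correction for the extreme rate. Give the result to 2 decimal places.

d′ = 3.53

The false-alarm rate is 0/75 = 0, so apply the 1/(2N) correction: FA → 1/(2·75) = 0.00667.
z(H) = z(0.85333) = 1.051
z(FA) = z(0.00667) = -2.475
d' = 1.051 − (-2.475) = 3.526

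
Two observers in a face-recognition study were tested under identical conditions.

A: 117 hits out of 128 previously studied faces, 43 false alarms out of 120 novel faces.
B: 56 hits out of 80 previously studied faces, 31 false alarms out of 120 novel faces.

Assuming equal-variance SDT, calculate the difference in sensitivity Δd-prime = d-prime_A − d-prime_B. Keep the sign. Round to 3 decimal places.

A: z(0.9141) = 1.3664, z(0.3583) = -0.3630, d' = 1.7294
B: z(0.7000) = 0.5244, z(0.2583) = -0.6486, d' = 1.1730
Δd' = d'_A − d'_B = 1.7294 − 1.1730 = 0.5564
A has the higher sensitivity.

Δd-prime = 0.556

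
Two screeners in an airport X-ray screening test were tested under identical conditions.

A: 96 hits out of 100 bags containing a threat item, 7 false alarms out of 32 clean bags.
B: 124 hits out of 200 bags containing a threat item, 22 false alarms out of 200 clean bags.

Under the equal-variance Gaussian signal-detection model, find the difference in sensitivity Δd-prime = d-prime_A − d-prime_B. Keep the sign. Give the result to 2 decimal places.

Δd-prime = 1.00

A: z(0.9600) = 1.751, z(0.2188) = -0.776, d' = 2.527
B: z(0.6200) = 0.305, z(0.1100) = -1.227, d' = 1.532
Δd' = d'_A − d'_B = 2.527 − 1.532 = 0.995
A has the higher sensitivity.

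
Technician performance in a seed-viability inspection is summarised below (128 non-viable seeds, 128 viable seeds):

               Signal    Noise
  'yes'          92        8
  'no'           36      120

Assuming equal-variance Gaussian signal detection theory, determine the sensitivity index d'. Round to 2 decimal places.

H = 92/128 = 0.7188
FA = 8/128 = 0.0625
Φ⁻¹(H) = 0.5793
Φ⁻¹(FA) = -1.5341
d' = z(H) − z(FA) = 0.5793 − (-1.5341) = 2.1134

d' = 2.11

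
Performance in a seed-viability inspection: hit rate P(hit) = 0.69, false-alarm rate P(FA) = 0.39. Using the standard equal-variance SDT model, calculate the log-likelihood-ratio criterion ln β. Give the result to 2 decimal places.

Φ⁻¹(0.69) = 0.496, Φ⁻¹(0.39) = -0.279
ln β = −½·[z(H)² − z(FA)²] = −0.5 × (0.246 − 0.078) = -0.084

ln β = -0.08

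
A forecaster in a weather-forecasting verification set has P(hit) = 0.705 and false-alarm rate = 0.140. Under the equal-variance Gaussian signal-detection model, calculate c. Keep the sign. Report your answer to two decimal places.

Φ⁻¹(0.705) = 0.539, Φ⁻¹(0.140) = -1.080
c = −½·[z(H) + z(FA)] = −0.5 × (0.539 + (-1.080)) = 0.2705

c = 0.27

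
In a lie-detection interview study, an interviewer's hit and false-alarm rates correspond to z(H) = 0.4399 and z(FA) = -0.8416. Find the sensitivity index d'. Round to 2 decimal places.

d' = 1.28

d' = z(H) − z(FA) = 0.4399 − (-0.8416) = 1.2815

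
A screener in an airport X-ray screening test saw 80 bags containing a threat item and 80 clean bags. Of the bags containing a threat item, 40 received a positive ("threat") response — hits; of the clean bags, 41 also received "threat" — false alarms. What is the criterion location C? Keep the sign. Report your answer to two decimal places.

H = 40/80 = 0.5000
FA = 41/80 = 0.5125
z(0.5000) = 0.0000, z(0.5125) = 0.0313
c = −½·[z(H) + z(FA)] = −0.5 × (0.0000 + 0.0313) = -0.01565
c < 0: the screener has a liberal response bias.

C = -0.02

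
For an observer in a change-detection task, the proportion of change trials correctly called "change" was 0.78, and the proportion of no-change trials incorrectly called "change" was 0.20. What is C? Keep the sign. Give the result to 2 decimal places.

C = 0.03

z(H) = z(0.78) = 0.7722
z(FA) = z(0.20) = -0.8416
c = −½·[z(H) + z(FA)] = −0.5 × (0.7722 + (-0.8416)) = 0.0347
c > 0: the observer has a conservative response bias.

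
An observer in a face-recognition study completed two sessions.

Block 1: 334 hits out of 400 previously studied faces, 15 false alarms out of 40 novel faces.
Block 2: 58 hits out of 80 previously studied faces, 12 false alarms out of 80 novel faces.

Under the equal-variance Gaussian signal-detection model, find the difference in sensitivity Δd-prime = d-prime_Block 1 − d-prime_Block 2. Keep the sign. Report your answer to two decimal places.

Block 1: z(0.8350) = 0.974, z(0.3750) = -0.319, d' = 1.293
Block 2: z(0.7250) = 0.598, z(0.1500) = -1.036, d' = 1.634
Δd' = d'_Block 1 − d'_Block 2 = 1.293 − 1.634 = -0.341
Block 2 has the higher sensitivity.

Δd-prime = -0.34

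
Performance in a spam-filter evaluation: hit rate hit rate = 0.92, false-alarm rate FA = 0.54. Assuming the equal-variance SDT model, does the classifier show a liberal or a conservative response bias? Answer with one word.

liberal

z(H) = 1.405, z(FA) = 0.100
c = −½·(z(H) + z(FA)) = -0.7525
c < 0 → liberal criterion (biased toward responding “yes”).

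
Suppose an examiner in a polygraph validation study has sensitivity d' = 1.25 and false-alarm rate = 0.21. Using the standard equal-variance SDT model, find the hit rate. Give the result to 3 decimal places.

z(false-alarm rate) = z(0.21) = -0.8064
z(H) = z(FA) + d' = -0.8064 + 1.25 = 0.4436
hit rate = Φ(0.4436) = 0.6713

hit rate = 0.671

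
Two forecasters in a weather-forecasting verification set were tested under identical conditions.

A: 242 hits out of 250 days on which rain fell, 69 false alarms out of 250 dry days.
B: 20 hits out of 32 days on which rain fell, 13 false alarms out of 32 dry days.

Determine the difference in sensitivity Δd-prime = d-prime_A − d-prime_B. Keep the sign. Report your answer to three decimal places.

Δd-prime = 1.891

A: z(0.9680) = 1.8522, z(0.2760) = -0.5948, d' = 2.4470
B: z(0.6250) = 0.3186, z(0.4062) = -0.2373, d' = 0.5559
Δd' = d'_A − d'_B = 2.4470 − 0.5559 = 1.8911
A has the higher sensitivity.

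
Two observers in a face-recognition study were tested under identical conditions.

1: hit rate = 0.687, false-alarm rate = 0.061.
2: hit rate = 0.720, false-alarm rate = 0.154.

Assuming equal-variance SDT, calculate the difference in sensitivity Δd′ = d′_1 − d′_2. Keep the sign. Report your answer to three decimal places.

1: z(0.687) = 0.4874, z(0.061) = -1.5464, d' = 2.0338
2: z(0.720) = 0.5828, z(0.154) = -1.0194, d' = 1.6022
Δd' = d'_1 − d'_2 = 2.0338 − 1.6022 = 0.4316
1 has the higher sensitivity.

Δd′ = 0.432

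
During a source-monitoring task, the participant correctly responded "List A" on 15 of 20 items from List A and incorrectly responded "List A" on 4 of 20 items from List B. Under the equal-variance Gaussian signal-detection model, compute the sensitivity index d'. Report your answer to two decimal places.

d' = 1.52

H = 15/20 = 0.7500
FA = 4/20 = 0.2000
Φ⁻¹(0.7500) = 0.674, Φ⁻¹(0.2000) = -0.842
d' = z(H) − z(FA) = 0.674 − (-0.842) = 1.516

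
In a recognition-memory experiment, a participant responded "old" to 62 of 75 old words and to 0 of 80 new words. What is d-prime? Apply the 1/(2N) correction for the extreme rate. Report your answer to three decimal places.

d-prime = 3.439

The false-alarm rate is 0/80 = 0, so apply the 1/(2N) correction: FA → 1/(2·80) = 0.00625.
z(H) = z(0.82667) = 0.9411
z(FA) = z(0.00625) = -2.4977
d' = 0.9411 − (-2.4977) = 3.4388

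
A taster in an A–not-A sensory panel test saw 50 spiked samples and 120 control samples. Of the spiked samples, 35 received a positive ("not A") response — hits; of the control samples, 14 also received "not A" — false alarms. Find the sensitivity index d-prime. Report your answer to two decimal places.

d-prime = 1.72

H = 35/50 = 0.7000
FA = 14/120 = 0.1167
Φ⁻¹(H) = 0.524
Φ⁻¹(FA) = -1.192
d' = z(H) − z(FA) = 0.524 − (-1.192) = 1.716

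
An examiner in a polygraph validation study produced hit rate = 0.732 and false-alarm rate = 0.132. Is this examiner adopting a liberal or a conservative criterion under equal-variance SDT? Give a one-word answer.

conservative

z(H) = 0.619, z(FA) = -1.117
c = −½·(z(H) + z(FA)) = 0.249
c > 0 → conservative criterion (biased toward responding “no”).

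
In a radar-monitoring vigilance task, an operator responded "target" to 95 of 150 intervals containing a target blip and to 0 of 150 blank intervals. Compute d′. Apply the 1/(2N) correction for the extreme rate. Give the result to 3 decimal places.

The false-alarm rate is 0/150 = 0, so apply the 1/(2N) correction: FA → 1/(2·150) = 0.00333.
z(H) = z(0.63333) = 0.3407
z(FA) = z(0.00333) = -2.7134
d' = 0.3407 − (-2.7134) = 3.0541

d′ = 3.054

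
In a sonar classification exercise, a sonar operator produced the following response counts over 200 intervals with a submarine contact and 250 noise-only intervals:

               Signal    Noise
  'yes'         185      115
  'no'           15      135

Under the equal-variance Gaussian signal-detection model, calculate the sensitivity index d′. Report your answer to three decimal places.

H = 185/200 = 0.9250
FA = 115/250 = 0.4600
z(H) = z(0.9250) = 1.4395
z(FA) = z(0.4600) = -0.1004
d' = z(H) − z(FA) = 1.4395 − (-0.1004) = 1.5399

d′ = 1.540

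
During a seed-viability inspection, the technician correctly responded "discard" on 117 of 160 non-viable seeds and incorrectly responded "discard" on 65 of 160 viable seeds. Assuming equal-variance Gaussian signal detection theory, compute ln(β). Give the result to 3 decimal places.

ln β = -0.162

H = 117/160 = 0.7312
FA = 65/160 = 0.4062
z(H) = 0.6164
z(FA) = -0.2373
ln β = −½·[z(H)² − z(FA)²] = −0.5 × (0.3799 − 0.0563) = -0.1618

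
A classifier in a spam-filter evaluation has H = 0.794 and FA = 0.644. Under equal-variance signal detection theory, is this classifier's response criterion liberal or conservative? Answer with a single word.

liberal

z(H) = 0.820, z(FA) = 0.369
c = −½·(z(H) + z(FA)) = -0.5945
c < 0 → liberal criterion (biased toward responding “yes”).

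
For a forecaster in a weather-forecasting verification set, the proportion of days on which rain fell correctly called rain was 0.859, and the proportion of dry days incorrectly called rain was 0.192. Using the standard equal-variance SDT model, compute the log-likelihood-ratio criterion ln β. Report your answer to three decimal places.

z(H) = z(0.859) = 1.0758
z(FA) = z(0.192) = -0.8705
ln β = −½·[z(H)² − z(FA)²] = −0.5 × (1.1573 − 0.7578) = -0.19975

ln β = -0.200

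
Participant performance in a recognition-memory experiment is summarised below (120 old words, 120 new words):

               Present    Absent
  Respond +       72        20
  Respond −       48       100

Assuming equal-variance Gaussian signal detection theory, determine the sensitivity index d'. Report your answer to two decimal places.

d' = 1.22

H = 72/120 = 0.6000
FA = 20/120 = 0.1667
Φ⁻¹(H) = Φ⁻¹(0.6000) = 0.253
Φ⁻¹(FA) = Φ⁻¹(0.1667) = -0.967
d' = z(H) − z(FA) = 0.253 − (-0.967) = 1.220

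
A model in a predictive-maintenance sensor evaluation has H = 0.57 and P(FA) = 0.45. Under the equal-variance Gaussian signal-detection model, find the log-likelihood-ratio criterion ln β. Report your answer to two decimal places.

ln β = -0.01

z(H) = 0.176
z(FA) = -0.126
ln β = −½·[z(H)² − z(FA)²] = −0.5 × (0.031 − 0.016) = -0.0075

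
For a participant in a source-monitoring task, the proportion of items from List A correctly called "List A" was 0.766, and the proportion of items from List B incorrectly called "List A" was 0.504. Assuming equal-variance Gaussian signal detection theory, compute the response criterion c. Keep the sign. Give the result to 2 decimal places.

z(H) = z(0.766) = 0.7257
z(FA) = z(0.504) = 0.0100
c = −½·[z(H) + z(FA)] = −0.5 × (0.7257 + 0.0100) = -0.36785

c = -0.37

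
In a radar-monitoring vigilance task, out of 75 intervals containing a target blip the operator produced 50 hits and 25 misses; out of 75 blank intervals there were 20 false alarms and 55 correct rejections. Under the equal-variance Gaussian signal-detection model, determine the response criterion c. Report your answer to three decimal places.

H = 50/75 = 0.6667
FA = 20/75 = 0.2667
z(H) = z(0.6667) = 0.4308
z(FA) = z(0.2667) = -0.6228
c = −½·[z(H) + z(FA)] = −0.5 × (0.4308 + (-0.6228)) = 0.0960
c > 0: the operator has a conservative response bias.

c = 0.096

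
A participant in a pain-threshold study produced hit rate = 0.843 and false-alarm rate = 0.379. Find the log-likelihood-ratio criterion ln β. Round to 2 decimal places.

ln β = -0.46

z(H) = z(0.843) = 1.007
z(FA) = z(0.379) = -0.308
ln β = −½·[z(H)² − z(FA)²] = −0.5 × (1.014 − 0.095) = -0.4595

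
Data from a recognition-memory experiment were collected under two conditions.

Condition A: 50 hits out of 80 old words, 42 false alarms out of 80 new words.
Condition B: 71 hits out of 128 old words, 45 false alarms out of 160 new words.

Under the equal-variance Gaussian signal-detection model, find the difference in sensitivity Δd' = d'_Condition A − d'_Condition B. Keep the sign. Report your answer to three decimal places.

Δd' = -0.461

Condition A: z(0.6250) = 0.3186, z(0.5250) = 0.0627, d' = 0.2559
Condition B: z(0.5547) = 0.1375, z(0.2812) = -0.5793, d' = 0.7168
Δd' = d'_Condition A − d'_Condition B = 0.2559 − 0.7168 = -0.4609
Condition B has the higher sensitivity.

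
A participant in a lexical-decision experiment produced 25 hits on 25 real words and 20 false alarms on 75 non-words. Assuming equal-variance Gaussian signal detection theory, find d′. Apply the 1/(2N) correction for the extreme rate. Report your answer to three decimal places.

d′ = 2.677

The hit rate is 25/25 = 1, so apply the 1/(2N) correction: H → 1 − 1/(2·25) = 0.98000.
z(H) = z(0.98000) = 2.0537
z(FA) = z(0.26667) = -0.6229
d' = 2.0537 − (-0.6229) = 2.6766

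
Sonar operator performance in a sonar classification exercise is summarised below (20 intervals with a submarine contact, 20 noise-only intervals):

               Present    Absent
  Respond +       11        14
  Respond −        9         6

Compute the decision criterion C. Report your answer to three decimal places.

C = -0.325

H = 11/20 = 0.5500
FA = 14/20 = 0.7000
z(H) = 0.1257
z(FA) = 0.5244
c = −½·[z(H) + z(FA)] = −0.5 × (0.1257 + 0.5244) = -0.32505
c < 0: the sonar operator has a liberal response bias.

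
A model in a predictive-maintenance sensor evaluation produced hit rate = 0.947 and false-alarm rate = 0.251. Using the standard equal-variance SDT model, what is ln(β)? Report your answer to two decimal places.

ln β = -1.08

z(H) = 1.616
z(FA) = -0.671
ln β = −½·[z(H)² − z(FA)²] = −0.5 × (2.611 − 0.450) = -1.0805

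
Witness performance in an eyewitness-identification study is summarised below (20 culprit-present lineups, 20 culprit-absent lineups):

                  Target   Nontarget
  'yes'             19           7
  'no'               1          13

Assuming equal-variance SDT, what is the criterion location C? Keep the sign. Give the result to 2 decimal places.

C = -0.63

H = 19/20 = 0.9500
FA = 7/20 = 0.3500
z(H) = 1.645
z(FA) = -0.385
c = −½·[z(H) + z(FA)] = −0.5 × (1.645 + (-0.385)) = -0.630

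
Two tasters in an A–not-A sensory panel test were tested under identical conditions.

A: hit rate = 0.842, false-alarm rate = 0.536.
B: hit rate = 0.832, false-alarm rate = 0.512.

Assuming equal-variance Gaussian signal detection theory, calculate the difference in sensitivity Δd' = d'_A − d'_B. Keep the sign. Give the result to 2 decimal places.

Δd' = -0.02

A: z(0.842) = 1.003, z(0.536) = 0.090, d' = 0.913
B: z(0.832) = 0.962, z(0.512) = 0.030, d' = 0.932
Δd' = d'_A − d'_B = 0.913 − 0.932 = -0.019
B has the higher sensitivity.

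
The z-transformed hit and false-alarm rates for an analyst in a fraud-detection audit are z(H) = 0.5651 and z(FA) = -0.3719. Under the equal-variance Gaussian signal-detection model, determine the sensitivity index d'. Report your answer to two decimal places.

d' = z(H) − z(FA) = 0.5651 − (-0.3719) = 0.9370

d' = 0.94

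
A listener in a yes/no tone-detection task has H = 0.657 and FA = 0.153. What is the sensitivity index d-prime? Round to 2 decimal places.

Φ⁻¹(H) = Φ⁻¹(0.657) = 0.4043
Φ⁻¹(FA) = Φ⁻¹(0.153) = -1.0237
d' = z(H) − z(FA) = 0.4043 − (-1.0237) = 1.4280

d-prime = 1.43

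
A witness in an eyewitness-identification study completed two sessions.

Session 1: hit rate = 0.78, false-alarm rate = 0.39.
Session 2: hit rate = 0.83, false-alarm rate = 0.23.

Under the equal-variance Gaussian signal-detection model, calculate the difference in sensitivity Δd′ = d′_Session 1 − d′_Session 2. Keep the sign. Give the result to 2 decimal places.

Session 1: z(0.78) = 0.772, z(0.39) = -0.279, d' = 1.051
Session 2: z(0.83) = 0.954, z(0.23) = -0.739, d' = 1.693
Δd' = d'_Session 1 − d'_Session 2 = 1.051 − 1.693 = -0.642
Session 2 has the higher sensitivity.

Δd′ = -0.64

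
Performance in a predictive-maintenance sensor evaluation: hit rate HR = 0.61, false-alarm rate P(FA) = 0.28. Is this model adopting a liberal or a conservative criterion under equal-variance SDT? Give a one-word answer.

z(H) = 0.279, z(FA) = -0.583
c = −½·(z(H) + z(FA)) = 0.152
c > 0 → conservative criterion (biased toward responding “no”).

conservative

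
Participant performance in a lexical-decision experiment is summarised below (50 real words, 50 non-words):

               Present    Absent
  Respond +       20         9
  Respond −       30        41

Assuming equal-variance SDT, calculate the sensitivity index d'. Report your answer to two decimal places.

H = 20/50 = 0.4000
FA = 9/50 = 0.1800
Φ⁻¹(H) = -0.253
Φ⁻¹(FA) = -0.915
d' = z(H) − z(FA) = -0.253 − (-0.915) = 0.662

d' = 0.66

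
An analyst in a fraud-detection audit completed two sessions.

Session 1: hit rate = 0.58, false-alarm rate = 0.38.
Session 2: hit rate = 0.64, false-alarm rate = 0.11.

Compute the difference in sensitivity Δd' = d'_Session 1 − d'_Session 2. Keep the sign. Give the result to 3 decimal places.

Session 1: z(0.58) = 0.2019, z(0.38) = -0.3055, d' = 0.5074
Session 2: z(0.64) = 0.3585, z(0.11) = -1.2265, d' = 1.5850
Δd' = d'_Session 1 − d'_Session 2 = 0.5074 − 1.5850 = -1.0776
Session 2 has the higher sensitivity.

Δd' = -1.078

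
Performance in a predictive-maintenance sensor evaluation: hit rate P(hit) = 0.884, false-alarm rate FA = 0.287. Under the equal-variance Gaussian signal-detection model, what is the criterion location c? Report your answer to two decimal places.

c = -0.32

Φ⁻¹(H) = Φ⁻¹(0.884) = 1.1952
Φ⁻¹(FA) = Φ⁻¹(0.287) = -0.5622
c = −½·[z(H) + z(FA)] = −0.5 × (1.1952 + (-0.5622)) = -0.3165
c < 0: the model has a liberal response bias.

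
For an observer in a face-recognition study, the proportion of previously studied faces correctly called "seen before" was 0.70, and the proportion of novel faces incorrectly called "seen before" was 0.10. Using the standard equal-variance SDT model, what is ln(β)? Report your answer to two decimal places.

ln β = 0.68

z(H) = 0.524
z(FA) = -1.282
ln β = −½·[z(H)² − z(FA)²] = −0.5 × (0.275 − 1.644) = 0.6845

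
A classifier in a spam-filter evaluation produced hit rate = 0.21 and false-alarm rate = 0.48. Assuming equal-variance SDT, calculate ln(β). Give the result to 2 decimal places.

ln β = -0.32

z(H) = z(0.21) = -0.806
z(FA) = z(0.48) = -0.050
ln β = −½·[z(H)² − z(FA)²] = −0.5 × (0.650 − 0.003) = -0.3235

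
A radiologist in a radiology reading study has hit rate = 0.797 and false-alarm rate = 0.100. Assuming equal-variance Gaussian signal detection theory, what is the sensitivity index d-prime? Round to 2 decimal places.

d-prime = 2.11

Φ⁻¹(0.797) = 0.831, Φ⁻¹(0.100) = -1.282
d' = z(H) − z(FA) = 0.831 − (-1.282) = 2.113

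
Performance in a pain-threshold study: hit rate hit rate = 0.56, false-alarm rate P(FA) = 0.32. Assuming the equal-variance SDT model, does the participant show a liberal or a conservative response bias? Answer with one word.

conservative

z(H) = 0.151, z(FA) = -0.468
c = −½·(z(H) + z(FA)) = 0.1585
c > 0 → conservative criterion (biased toward responding “no”).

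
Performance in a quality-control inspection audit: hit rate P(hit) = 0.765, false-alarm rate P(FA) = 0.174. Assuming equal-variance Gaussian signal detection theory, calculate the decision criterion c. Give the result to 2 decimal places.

Φ⁻¹(0.765) = 0.722, Φ⁻¹(0.174) = -0.938
c = −½·[z(H) + z(FA)] = −0.5 × (0.722 + (-0.938)) = 0.108

c = 0.11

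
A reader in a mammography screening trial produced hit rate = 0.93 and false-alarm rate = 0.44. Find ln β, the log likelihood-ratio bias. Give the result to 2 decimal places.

ln β = -1.08

Φ⁻¹(H) = 1.476
Φ⁻¹(FA) = -0.151
ln β = −½·[z(H)² − z(FA)²] = −0.5 × (2.179 − 0.023) = -1.078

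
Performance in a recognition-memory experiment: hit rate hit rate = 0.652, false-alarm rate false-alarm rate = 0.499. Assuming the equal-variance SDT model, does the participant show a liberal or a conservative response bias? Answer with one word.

z(H) = 0.391, z(FA) = -0.003
c = −½·(z(H) + z(FA)) = -0.194
c < 0 → liberal criterion (biased toward responding “yes”).

liberal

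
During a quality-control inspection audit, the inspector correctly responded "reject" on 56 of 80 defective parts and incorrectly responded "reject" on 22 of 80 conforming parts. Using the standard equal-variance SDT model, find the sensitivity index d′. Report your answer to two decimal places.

d′ = 1.12

H = 56/80 = 0.7000
FA = 22/80 = 0.2750
z(0.7000) = 0.5244, z(0.2750) = -0.5978
d' = z(H) − z(FA) = 0.5244 − (-0.5978) = 1.1222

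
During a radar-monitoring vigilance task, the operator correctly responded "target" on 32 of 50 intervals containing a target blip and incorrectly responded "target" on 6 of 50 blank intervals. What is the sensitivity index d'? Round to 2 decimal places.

d' = 1.53

H = 32/50 = 0.6400
FA = 6/50 = 0.1200
z(0.6400) = 0.3585, z(0.1200) = -1.1750
d' = z(H) − z(FA) = 0.3585 − (-1.1750) = 1.5335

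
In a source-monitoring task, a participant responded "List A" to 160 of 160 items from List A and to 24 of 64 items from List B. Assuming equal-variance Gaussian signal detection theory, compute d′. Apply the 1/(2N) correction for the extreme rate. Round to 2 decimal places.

d′ = 3.05

The hit rate is 160/160 = 1, so apply the 1/(2N) correction: H → 1 − 1/(2·160) = 0.99687.
z(H) = z(0.99687) = 2.734
z(FA) = z(0.37500) = -0.319
d' = 2.734 − (-0.319) = 3.053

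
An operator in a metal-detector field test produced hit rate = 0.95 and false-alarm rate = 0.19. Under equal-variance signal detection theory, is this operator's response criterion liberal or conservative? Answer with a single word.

z(H) = 1.645, z(FA) = -0.878
c = −½·(z(H) + z(FA)) = -0.3835
c < 0 → liberal criterion (biased toward responding “yes”).

liberal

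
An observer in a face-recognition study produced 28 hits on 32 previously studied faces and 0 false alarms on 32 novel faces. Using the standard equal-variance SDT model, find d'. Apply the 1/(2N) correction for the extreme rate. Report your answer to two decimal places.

The false-alarm rate is 0/32 = 0, so apply the 1/(2N) correction: FA → 1/(2·32) = 0.01562.
z(H) = z(0.87500) = 1.150
z(FA) = z(0.01562) = -2.154
d' = 1.150 − (-2.154) = 3.304

d' = 3.30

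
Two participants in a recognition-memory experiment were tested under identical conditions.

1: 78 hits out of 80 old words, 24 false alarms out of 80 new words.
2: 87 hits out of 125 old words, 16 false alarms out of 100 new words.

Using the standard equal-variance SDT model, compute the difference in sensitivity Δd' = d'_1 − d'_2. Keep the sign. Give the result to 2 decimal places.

Δd' = 0.98

1: z(0.9750) = 1.960, z(0.3000) = -0.524, d' = 2.484
2: z(0.6960) = 0.513, z(0.1600) = -0.994, d' = 1.507
Δd' = d'_1 − d'_2 = 2.484 − 1.507 = 0.977
1 has the higher sensitivity.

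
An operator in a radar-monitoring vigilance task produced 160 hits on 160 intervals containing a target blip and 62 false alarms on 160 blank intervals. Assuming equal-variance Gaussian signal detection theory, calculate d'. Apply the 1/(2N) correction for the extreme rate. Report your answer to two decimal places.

d' = 3.02

The hit rate is 160/160 = 1, so apply the 1/(2N) correction: H → 1 − 1/(2·160) = 0.99687.
z(H) = z(0.99687) = 2.734
z(FA) = z(0.38750) = -0.286
d' = 2.734 − (-0.286) = 3.020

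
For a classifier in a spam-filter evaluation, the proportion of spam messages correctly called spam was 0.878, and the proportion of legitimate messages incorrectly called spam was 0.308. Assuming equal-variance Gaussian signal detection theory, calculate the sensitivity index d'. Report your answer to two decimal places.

z(H) = z(0.878) = 1.165
z(FA) = z(0.308) = -0.502
d' = z(H) − z(FA) = 1.165 − (-0.502) = 1.667

d' = 1.67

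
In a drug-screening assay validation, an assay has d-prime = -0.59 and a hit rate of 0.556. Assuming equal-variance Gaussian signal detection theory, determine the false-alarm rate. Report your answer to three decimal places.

z(hit rate) = z(0.556) = 0.1408
z(FA) = z(H) − d' = 0.1408 − (-0.59) = 0.7308
false-alarm rate = Φ(0.7308) = 0.7675

false-alarm rate = 0.768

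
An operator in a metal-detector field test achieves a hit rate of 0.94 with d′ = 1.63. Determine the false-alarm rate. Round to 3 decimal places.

false-alarm rate = 0.470

z(hit rate) = z(0.94) = 1.5548
z(FA) = z(H) − d' = 1.5548 − 1.63 = -0.0752
false-alarm rate = Φ(-0.0752) = 0.4700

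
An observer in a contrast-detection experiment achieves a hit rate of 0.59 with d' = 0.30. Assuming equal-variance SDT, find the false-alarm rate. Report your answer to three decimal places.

false-alarm rate = 0.471

z(hit rate) = z(0.59) = 0.2275
z(FA) = z(H) − d' = 0.2275 − 0.30 = -0.0725
false-alarm rate = Φ(-0.0725) = 0.4711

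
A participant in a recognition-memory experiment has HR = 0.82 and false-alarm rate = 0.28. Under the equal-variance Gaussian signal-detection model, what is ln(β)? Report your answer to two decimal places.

ln β = -0.25

z(0.82) = 0.915, z(0.28) = -0.583
ln β = −½·[z(H)² − z(FA)²] = −0.5 × (0.837 − 0.340) = -0.2485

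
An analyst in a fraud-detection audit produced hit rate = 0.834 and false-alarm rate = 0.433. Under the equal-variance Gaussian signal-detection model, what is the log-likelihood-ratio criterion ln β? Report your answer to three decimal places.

Φ⁻¹(H) = 0.9701
Φ⁻¹(FA) = -0.1687
ln β = −½·[z(H)² − z(FA)²] = −0.5 × (0.9411 − 0.0285) = -0.4563

ln β = -0.456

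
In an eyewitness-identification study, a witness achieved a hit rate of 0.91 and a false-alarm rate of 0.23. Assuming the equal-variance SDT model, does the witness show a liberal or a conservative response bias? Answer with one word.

z(H) = 1.341, z(FA) = -0.739
c = −½·(z(H) + z(FA)) = -0.301
c < 0 → liberal criterion (biased toward responding “yes”).

liberal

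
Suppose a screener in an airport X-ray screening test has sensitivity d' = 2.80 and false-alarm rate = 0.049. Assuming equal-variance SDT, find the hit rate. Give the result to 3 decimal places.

hit rate = 0.874

z(false-alarm rate) = z(0.049) = -1.6546
z(H) = z(FA) + d' = -1.6546 + 2.80 = 1.1454
hit rate = Φ(1.1454) = 0.8740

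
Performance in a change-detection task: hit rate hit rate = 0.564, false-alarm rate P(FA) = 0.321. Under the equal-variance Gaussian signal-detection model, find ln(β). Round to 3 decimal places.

ln β = 0.095

z(H) = z(0.564) = 0.1611
z(FA) = z(0.321) = -0.4649
ln β = −½·[z(H)² − z(FA)²] = −0.5 × (0.0260 − 0.2161) = 0.09505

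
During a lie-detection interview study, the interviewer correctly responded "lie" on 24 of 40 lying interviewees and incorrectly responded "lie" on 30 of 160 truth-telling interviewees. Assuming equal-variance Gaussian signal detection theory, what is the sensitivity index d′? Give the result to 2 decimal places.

d′ = 1.14

H = 24/40 = 0.6000
FA = 30/160 = 0.1875
z(H) = z(0.6000) = 0.2533
z(FA) = z(0.1875) = -0.8871
d' = z(H) − z(FA) = 0.2533 − (-0.8871) = 1.1404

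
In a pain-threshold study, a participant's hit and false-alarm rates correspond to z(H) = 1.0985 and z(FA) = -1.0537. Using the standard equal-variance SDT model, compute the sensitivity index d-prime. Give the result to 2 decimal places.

d' = z(H) − z(FA) = 1.0985 − (-1.0537) = 2.1522

d-prime = 2.15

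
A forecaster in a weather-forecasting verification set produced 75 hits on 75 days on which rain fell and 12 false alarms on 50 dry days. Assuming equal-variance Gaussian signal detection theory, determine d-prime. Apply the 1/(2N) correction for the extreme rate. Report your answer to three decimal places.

The hit rate is 75/75 = 1, so apply the 1/(2N) correction: H → 1 − 1/(2·75) = 0.99333.
z(H) = z(0.99333) = 2.4746
z(FA) = z(0.24000) = -0.7063
d' = 2.4746 − (-0.7063) = 3.1809

d-prime = 3.181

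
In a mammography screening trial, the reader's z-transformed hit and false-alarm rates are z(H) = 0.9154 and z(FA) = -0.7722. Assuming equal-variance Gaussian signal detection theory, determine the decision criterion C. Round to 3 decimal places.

c = −½·[z(H) + z(FA)] = −½·(0.9154 + (-0.7722)) = -0.0716
c < 0: the reader has a liberal response bias.

C = -0.072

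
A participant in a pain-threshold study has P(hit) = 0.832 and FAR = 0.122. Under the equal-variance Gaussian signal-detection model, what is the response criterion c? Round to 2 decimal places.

z(0.832) = 0.962, z(0.122) = -1.165
c = −½·[z(H) + z(FA)] = −0.5 × (0.962 + (-1.165)) = 0.1015

c = 0.10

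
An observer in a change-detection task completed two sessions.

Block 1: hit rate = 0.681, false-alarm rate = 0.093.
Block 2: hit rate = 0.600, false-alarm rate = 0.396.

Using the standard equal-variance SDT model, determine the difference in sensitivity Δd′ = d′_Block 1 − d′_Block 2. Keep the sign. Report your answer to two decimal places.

Δd′ = 1.28

Block 1: z(0.681) = 0.470, z(0.093) = -1.323, d' = 1.793
Block 2: z(0.600) = 0.253, z(0.396) = -0.264, d' = 0.517
Δd' = d'_Block 1 − d'_Block 2 = 1.793 − 0.517 = 1.276
Block 1 has the higher sensitivity.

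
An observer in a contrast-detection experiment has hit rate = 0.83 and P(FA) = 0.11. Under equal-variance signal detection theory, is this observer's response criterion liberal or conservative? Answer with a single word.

conservative

z(H) = 0.954, z(FA) = -1.227
c = −½·(z(H) + z(FA)) = 0.1365
c > 0 → conservative criterion (biased toward responding “no”).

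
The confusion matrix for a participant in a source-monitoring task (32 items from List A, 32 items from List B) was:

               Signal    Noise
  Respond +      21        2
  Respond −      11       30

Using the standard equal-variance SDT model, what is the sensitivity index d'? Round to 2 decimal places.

H = 21/32 = 0.6562
FA = 2/32 = 0.0625
Φ⁻¹(H) = 0.402
Φ⁻¹(FA) = -1.534
d' = z(H) − z(FA) = 0.402 − (-1.534) = 1.936

d' = 1.94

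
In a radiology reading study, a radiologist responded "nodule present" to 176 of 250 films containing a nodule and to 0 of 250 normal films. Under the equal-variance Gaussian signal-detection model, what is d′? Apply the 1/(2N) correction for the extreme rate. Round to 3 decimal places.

The false-alarm rate is 0/250 = 0, so apply the 1/(2N) correction: FA → 1/(2·250) = 0.00200.
z(H) = z(0.70400) = 0.5359
z(FA) = z(0.00200) = -2.8782
d' = 0.5359 − (-2.8782) = 3.4141

d′ = 3.414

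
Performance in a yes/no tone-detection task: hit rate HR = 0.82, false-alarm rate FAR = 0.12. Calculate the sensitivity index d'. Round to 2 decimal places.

d' = 2.09

Φ⁻¹(0.82) = 0.9154, Φ⁻¹(0.12) = -1.1750
d' = z(H) − z(FA) = 0.9154 − (-1.1750) = 2.0904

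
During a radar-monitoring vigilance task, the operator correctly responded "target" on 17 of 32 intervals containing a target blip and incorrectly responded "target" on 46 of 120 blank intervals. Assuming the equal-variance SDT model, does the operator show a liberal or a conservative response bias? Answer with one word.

z(H) = 0.078, z(FA) = -0.297
c = −½·(z(H) + z(FA)) = 0.1095
c > 0 → conservative criterion (biased toward responding “no”).

conservative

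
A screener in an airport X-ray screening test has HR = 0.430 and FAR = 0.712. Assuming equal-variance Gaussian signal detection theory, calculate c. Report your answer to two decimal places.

Φ⁻¹(0.430) = -0.1764, Φ⁻¹(0.712) = 0.5592
c = −½·[z(H) + z(FA)] = −0.5 × (-0.1764 + 0.5592) = -0.1914
c < 0: the screener has a liberal response bias.

c = -0.19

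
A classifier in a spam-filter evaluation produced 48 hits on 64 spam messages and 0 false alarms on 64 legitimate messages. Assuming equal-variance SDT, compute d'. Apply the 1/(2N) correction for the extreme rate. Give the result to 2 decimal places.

d' = 3.09

The false-alarm rate is 0/64 = 0, so apply the 1/(2N) correction: FA → 1/(2·64) = 0.00781.
z(H) = z(0.75000) = 0.674
z(FA) = z(0.00781) = -2.418
d' = 0.674 − (-2.418) = 3.092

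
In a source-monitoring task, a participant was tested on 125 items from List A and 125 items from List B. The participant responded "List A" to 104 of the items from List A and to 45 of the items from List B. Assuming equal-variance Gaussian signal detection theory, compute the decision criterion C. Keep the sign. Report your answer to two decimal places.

C = -0.30

H = 104/125 = 0.8320
FA = 45/125 = 0.3600
Φ⁻¹(H) = Φ⁻¹(0.8320) = 0.962
Φ⁻¹(FA) = Φ⁻¹(0.3600) = -0.358
c = −½·[z(H) + z(FA)] = −0.5 × (0.962 + (-0.358)) = -0.302
c < 0: the participant has a liberal response bias.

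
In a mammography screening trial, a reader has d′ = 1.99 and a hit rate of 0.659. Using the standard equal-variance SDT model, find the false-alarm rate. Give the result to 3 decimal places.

z(hit rate) = z(0.659) = 0.4097
z(FA) = z(H) − d' = 0.4097 − 1.99 = -1.5803
false-alarm rate = Φ(-1.5803) = 0.0570

false-alarm rate = 0.057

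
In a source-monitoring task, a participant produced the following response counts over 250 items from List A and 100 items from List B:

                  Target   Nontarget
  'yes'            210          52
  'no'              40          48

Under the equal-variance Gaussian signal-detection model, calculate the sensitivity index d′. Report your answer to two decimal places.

d′ = 0.94

H = 210/250 = 0.8400
FA = 52/100 = 0.5200
z(0.8400) = 0.9945, z(0.5200) = 0.0502
d' = z(H) − z(FA) = 0.9945 − 0.0502 = 0.9443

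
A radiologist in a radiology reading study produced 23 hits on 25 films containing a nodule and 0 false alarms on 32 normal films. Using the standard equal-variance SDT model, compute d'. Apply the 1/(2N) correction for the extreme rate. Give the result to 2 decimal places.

The false-alarm rate is 0/32 = 0, so apply the 1/(2N) correction: FA → 1/(2·32) = 0.01562.
z(H) = z(0.92000) = 1.405
z(FA) = z(0.01562) = -2.154
d' = 1.405 − (-2.154) = 3.559

d' = 3.56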